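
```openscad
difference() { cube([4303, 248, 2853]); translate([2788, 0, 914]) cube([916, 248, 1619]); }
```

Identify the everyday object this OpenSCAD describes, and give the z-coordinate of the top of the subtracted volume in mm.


A wall with a window opening. The window head height is 2533 mm.

A wall with a rectangular opening subtracted — a window. Sill at z = 914, opening 1619 mm tall, so the head is at 914 + 1619 = 2533 mm.


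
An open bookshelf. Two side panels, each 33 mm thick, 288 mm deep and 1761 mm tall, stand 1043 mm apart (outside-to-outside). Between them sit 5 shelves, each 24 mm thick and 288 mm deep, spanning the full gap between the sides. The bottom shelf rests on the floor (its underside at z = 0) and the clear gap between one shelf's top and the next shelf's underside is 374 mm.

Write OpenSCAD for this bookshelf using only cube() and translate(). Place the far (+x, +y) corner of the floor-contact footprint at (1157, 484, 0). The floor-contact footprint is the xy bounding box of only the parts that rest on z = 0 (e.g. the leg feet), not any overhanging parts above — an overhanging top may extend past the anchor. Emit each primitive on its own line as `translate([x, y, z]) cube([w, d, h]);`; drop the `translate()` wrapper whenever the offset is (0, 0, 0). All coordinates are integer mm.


translate([114, 196, 0]) cube([33, 288, 1761]);
translate([1124, 196, 0]) cube([33, 288, 1761]);
translate([147, 196, 0]) cube([977, 288, 24]);
translate([147, 196, 398]) cube([977, 288, 24]);
translate([147, 196, 796]) cube([977, 288, 24]);
translate([147, 196, 1194]) cube([977, 288, 24]);
translate([147, 196, 1592]) cube([977, 288, 24]);


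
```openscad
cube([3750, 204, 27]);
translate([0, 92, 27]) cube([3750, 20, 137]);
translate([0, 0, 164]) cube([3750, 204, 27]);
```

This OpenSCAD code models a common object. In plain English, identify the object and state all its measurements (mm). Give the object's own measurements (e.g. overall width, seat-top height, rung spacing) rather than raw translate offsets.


An I-beam lying along x, 3750 mm long. Overall section height 191 mm. Two flanges 204 mm wide (y) and 27 mm thick, one on the floor and one at the top; a web 20 mm thick runs between them, centred on the flange width.


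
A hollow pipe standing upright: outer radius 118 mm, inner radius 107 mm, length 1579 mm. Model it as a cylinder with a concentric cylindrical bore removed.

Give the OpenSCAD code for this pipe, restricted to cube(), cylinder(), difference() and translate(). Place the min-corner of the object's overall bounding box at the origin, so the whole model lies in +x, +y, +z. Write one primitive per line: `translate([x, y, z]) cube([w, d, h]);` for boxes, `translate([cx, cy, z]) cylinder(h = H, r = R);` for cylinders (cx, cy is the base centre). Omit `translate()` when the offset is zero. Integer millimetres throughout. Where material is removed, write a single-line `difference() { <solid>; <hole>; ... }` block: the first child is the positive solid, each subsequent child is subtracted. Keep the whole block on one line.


difference() { translate([118, 118, 0]) cylinder(h = 1579, r = 118); translate([118, 118, 0]) cylinder(h = 1579, r = 107); }


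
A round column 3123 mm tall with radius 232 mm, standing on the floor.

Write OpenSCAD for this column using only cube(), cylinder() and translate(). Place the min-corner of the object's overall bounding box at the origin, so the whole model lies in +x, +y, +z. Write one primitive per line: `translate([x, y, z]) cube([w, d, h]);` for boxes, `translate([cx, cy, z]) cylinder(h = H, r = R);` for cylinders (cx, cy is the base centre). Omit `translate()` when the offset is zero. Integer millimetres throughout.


translate([232, 232, 0]) cylinder(h = 3123, r = 232);


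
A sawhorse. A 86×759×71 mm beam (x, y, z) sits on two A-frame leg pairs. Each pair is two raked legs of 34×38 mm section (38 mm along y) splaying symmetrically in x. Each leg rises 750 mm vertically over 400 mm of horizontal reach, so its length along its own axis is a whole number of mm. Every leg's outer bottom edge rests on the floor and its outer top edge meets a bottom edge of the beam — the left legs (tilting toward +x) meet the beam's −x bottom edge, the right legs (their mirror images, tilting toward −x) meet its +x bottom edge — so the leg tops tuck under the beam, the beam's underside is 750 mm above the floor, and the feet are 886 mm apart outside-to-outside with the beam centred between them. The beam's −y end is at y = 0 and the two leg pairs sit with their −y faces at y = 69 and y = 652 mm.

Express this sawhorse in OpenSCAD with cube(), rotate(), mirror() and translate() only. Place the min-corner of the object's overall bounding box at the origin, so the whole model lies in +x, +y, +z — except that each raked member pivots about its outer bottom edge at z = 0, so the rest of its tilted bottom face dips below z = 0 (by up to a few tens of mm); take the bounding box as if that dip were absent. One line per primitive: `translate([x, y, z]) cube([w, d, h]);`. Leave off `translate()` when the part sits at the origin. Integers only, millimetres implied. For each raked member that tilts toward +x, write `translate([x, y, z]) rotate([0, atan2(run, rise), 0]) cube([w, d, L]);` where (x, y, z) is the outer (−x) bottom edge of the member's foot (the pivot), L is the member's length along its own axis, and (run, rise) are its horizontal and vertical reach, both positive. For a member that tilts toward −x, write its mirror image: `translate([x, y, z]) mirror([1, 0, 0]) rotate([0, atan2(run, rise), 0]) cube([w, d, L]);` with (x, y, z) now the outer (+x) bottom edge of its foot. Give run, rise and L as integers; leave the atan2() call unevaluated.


translate([400, 0, 750]) cube([86, 759, 71]);
translate([0, 69, 0]) rotate([0, atan2(400, 750), 0]) cube([34, 38, 850]);
translate([886, 69, 0]) mirror([1, 0, 0]) rotate([0, atan2(400, 750), 0]) cube([34, 38, 850]);
translate([0, 652, 0]) rotate([0, atan2(400, 750), 0]) cube([34, 38, 850]);
translate([886, 652, 0]) mirror([1, 0, 0]) rotate([0, atan2(400, 750), 0]) cube([34, 38, 850]);


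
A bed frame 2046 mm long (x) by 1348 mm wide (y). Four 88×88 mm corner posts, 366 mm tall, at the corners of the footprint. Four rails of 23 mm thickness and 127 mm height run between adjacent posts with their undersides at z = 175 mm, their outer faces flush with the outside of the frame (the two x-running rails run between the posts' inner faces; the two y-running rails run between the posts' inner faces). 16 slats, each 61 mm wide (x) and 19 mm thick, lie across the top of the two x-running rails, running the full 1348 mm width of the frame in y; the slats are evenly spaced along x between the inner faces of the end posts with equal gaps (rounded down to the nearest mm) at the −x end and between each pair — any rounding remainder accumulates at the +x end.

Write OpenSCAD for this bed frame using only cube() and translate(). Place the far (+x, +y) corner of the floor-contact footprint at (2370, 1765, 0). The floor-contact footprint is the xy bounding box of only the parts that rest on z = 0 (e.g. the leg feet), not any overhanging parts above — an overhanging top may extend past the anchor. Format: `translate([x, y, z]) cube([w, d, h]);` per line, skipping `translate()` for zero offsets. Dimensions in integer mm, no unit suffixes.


translate([324, 417, 0]) cube([88, 88, 366]);
translate([324, 1677, 0]) cube([88, 88, 366]);
translate([2282, 417, 0]) cube([88, 88, 366]);
translate([2282, 1677, 0]) cube([88, 88, 366]);
translate([412, 417, 175]) cube([1870, 23, 127]);
translate([412, 1742, 175]) cube([1870, 23, 127]);
translate([324, 505, 175]) cube([23, 1172, 127]);
translate([2347, 505, 175]) cube([23, 1172, 127]);
translate([464, 417, 302]) cube([61, 1348, 19]);
translate([577, 417, 302]) cube([61, 1348, 19]);
translate([690, 417, 302]) cube([61, 1348, 19]);
translate([803, 417, 302]) cube([61, 1348, 19]);
translate([916, 417, 302]) cube([61, 1348, 19]);
translate([1029, 417, 302]) cube([61, 1348, 19]);
translate([1142, 417, 302]) cube([61, 1348, 19]);
translate([1255, 417, 302]) cube([61, 1348, 19]);
translate([1368, 417, 302]) cube([61, 1348, 19]);
translate([1481, 417, 302]) cube([61, 1348, 19]);
translate([1594, 417, 302]) cube([61, 1348, 19]);
translate([1707, 417, 302]) cube([61, 1348, 19]);
translate([1820, 417, 302]) cube([61, 1348, 19]);
translate([1933, 417, 302]) cube([61, 1348, 19]);
translate([2046, 417, 302]) cube([61, 1348, 19]);
translate([2159, 417, 302]) cube([61, 1348, 19]);


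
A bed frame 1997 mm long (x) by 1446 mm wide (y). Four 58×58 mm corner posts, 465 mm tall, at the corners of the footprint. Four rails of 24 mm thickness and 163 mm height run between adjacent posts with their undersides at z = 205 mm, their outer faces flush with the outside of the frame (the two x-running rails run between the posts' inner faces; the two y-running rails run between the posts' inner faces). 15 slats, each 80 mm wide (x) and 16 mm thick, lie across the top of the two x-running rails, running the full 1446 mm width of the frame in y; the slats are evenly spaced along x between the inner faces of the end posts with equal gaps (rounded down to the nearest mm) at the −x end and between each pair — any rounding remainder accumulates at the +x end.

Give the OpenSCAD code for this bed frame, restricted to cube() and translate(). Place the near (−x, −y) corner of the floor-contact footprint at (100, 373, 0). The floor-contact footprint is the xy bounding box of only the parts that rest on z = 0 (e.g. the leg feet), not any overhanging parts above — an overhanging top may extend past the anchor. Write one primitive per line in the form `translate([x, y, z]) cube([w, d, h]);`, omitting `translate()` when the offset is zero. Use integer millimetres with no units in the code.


translate([100, 373, 0]) cube([58, 58, 465]);
translate([100, 1761, 0]) cube([58, 58, 465]);
translate([2039, 373, 0]) cube([58, 58, 465]);
translate([2039, 1761, 0]) cube([58, 58, 465]);
translate([158, 373, 205]) cube([1881, 24, 163]);
translate([158, 1795, 205]) cube([1881, 24, 163]);
translate([100, 431, 205]) cube([24, 1330, 163]);
translate([2073, 431, 205]) cube([24, 1330, 163]);
translate([200, 373, 368]) cube([80, 1446, 16]);
translate([322, 373, 368]) cube([80, 1446, 16]);
translate([444, 373, 368]) cube([80, 1446, 16]);
translate([566, 373, 368]) cube([80, 1446, 16]);
translate([688, 373, 368]) cube([80, 1446, 16]);
translate([810, 373, 368]) cube([80, 1446, 16]);
translate([932, 373, 368]) cube([80, 1446, 16]);
translate([1054, 373, 368]) cube([80, 1446, 16]);
translate([1176, 373, 368]) cube([80, 1446, 16]);
translate([1298, 373, 368]) cube([80, 1446, 16]);
translate([1420, 373, 368]) cube([80, 1446, 16]);
translate([1542, 373, 368]) cube([80, 1446, 16]);
translate([1664, 373, 368]) cube([80, 1446, 16]);
translate([1786, 373, 368]) cube([80, 1446, 16]);
translate([1908, 373, 368]) cube([80, 1446, 16]);


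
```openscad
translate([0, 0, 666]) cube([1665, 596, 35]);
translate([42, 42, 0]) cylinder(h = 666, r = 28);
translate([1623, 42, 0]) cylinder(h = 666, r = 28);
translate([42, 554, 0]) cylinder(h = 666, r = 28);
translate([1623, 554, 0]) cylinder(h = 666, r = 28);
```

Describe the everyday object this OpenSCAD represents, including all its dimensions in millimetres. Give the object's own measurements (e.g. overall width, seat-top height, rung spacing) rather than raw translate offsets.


A rectangular dining table. The top is 1665×596×35 mm with its upper surface at z = 701 mm. It stands on four round legs of 56 mm diameter, each leg's bounding box inset 14 mm from the nearest pair of top edges, running from the floor to the underside of the top.


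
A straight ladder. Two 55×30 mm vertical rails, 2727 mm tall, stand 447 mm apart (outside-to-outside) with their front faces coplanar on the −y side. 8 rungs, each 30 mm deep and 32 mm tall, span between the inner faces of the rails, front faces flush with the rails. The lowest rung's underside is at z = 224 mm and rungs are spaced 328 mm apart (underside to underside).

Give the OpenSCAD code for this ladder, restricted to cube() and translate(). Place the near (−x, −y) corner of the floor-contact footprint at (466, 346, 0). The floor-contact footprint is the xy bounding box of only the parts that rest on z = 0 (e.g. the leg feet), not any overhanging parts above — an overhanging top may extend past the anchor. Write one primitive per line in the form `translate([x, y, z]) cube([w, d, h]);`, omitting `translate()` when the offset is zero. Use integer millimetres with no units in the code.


translate([466, 346, 0]) cube([55, 30, 2727]);
translate([858, 346, 0]) cube([55, 30, 2727]);
translate([521, 346, 224]) cube([337, 30, 32]);
translate([521, 346, 552]) cube([337, 30, 32]);
translate([521, 346, 880]) cube([337, 30, 32]);
translate([521, 346, 1208]) cube([337, 30, 32]);
translate([521, 346, 1536]) cube([337, 30, 32]);
translate([521, 346, 1864]) cube([337, 30, 32]);
translate([521, 346, 2192]) cube([337, 30, 32]);
translate([521, 346, 2520]) cube([337, 30, 32]);


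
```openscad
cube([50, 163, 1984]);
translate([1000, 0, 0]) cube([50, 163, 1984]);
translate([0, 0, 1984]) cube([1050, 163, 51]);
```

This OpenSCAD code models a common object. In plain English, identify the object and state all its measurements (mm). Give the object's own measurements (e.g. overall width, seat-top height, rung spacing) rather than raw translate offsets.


A door frame. The clear opening is 950 mm wide and 1984 mm high. Two 50 mm wide jambs, 163 mm deep, stand either side of the opening from the floor to the top of the opening. A 51 mm thick head sits across the top of both jambs, spanning the full outside width of the frame.


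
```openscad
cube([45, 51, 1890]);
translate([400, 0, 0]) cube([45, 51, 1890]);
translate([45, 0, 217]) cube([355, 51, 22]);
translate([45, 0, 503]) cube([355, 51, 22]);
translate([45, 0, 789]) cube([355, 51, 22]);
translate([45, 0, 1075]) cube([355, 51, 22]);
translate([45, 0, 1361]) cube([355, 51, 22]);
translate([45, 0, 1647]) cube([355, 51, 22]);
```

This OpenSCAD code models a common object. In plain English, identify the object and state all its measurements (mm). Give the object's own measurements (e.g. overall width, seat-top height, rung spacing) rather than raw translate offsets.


A straight ladder. Two 45×51 mm vertical rails, 1890 mm tall, stand 445 mm apart (outside-to-outside) with their front faces coplanar on the −y side. 6 rungs, each 51 mm deep and 22 mm tall, span between the inner faces of the rails, front faces flush with the rails. The lowest rung's underside is at z = 217 mm and rungs are spaced 286 mm apart (underside to underside).


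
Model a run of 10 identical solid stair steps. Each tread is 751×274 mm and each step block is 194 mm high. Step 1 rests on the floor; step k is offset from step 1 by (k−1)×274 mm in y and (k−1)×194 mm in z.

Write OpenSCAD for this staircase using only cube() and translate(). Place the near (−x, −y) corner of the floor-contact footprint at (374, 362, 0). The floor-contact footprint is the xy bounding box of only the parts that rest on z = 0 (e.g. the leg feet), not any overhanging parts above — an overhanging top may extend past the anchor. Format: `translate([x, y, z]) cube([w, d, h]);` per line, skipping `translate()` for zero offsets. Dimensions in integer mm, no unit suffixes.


translate([374, 362, 0]) cube([751, 274, 194]);
translate([374, 636, 194]) cube([751, 274, 194]);
translate([374, 910, 388]) cube([751, 274, 194]);
translate([374, 1184, 582]) cube([751, 274, 194]);
translate([374, 1458, 776]) cube([751, 274, 194]);
translate([374, 1732, 970]) cube([751, 274, 194]);
translate([374, 2006, 1164]) cube([751, 274, 194]);
translate([374, 2280, 1358]) cube([751, 274, 194]);
translate([374, 2554, 1552]) cube([751, 274, 194]);
translate([374, 2828, 1746]) cube([751, 274, 194]);


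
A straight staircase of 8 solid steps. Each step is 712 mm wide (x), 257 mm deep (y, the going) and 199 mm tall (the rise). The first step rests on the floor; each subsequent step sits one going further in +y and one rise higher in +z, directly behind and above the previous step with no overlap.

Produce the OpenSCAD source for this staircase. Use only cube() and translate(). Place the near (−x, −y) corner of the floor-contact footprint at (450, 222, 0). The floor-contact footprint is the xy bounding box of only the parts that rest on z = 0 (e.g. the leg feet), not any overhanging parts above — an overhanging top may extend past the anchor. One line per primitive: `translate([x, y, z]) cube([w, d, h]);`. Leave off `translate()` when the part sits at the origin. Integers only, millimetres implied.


translate([450, 222, 0]) cube([712, 257, 199]);
translate([450, 479, 199]) cube([712, 257, 199]);
translate([450, 736, 398]) cube([712, 257, 199]);
translate([450, 993, 597]) cube([712, 257, 199]);
translate([450, 1250, 796]) cube([712, 257, 199]);
translate([450, 1507, 995]) cube([712, 257, 199]);
translate([450, 1764, 1194]) cube([712, 257, 199]);
translate([450, 2021, 1393]) cube([712, 257, 199]);


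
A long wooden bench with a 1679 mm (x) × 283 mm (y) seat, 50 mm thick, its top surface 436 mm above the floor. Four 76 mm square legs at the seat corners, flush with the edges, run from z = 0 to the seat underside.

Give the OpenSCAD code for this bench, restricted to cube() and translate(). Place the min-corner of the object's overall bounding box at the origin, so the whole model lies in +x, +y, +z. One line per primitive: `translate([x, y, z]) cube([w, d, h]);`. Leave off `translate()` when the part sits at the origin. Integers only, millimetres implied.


// leg_h = 436 − 50 = 386
translate([0, 0, 386]) cube([1679, 283, 50]);
cube([76, 76, 386]);
translate([0, 207, 0]) cube([76, 76, 386]);
translate([1603, 0, 0]) cube([76, 76, 386]);
translate([1603, 207, 0]) cube([76, 76, 386]);


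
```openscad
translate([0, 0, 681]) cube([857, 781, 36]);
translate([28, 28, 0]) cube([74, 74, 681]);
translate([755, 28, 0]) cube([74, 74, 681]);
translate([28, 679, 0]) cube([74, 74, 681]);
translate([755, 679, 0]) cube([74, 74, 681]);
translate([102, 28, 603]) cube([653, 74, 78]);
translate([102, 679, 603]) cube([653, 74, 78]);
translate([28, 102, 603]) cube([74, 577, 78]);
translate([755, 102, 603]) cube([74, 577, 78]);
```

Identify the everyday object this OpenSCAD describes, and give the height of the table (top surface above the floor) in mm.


A table. The table height is 717 mm.

A 857×781×36 slab sits at z = 681 on four 74 mm square posts — a table. The top surface is at 681 + 36 = 717 mm.


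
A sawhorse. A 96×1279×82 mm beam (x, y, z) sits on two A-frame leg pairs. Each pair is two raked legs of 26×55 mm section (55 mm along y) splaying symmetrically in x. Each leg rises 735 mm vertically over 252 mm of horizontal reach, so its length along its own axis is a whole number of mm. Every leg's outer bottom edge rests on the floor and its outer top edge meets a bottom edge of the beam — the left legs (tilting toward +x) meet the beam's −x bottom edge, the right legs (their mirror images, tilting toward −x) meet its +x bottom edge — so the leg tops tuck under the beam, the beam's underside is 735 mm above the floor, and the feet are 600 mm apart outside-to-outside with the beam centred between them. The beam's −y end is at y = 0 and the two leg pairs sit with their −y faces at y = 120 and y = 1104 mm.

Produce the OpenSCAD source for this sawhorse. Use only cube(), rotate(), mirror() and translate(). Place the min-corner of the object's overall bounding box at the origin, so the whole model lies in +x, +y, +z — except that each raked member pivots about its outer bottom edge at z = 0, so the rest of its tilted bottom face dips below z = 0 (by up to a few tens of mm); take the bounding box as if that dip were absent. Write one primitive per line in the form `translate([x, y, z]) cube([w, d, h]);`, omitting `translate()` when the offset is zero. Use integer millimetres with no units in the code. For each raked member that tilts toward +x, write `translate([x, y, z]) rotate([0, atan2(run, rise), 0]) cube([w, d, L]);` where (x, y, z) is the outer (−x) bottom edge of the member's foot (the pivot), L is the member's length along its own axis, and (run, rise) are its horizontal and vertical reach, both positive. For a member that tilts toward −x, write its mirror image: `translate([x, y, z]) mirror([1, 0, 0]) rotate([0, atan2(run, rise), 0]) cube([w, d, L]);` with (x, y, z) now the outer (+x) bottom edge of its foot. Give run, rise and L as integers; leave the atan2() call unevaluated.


translate([252, 0, 735]) cube([96, 1279, 82]);
translate([0, 120, 0]) rotate([0, atan2(252, 735), 0]) cube([26, 55, 777]);
translate([600, 120, 0]) mirror([1, 0, 0]) rotate([0, atan2(252, 735), 0]) cube([26, 55, 777]);
translate([0, 1104, 0]) rotate([0, atan2(252, 735), 0]) cube([26, 55, 777]);
translate([600, 1104, 0]) mirror([1, 0, 0]) rotate([0, atan2(252, 735), 0]) cube([26, 55, 777]);


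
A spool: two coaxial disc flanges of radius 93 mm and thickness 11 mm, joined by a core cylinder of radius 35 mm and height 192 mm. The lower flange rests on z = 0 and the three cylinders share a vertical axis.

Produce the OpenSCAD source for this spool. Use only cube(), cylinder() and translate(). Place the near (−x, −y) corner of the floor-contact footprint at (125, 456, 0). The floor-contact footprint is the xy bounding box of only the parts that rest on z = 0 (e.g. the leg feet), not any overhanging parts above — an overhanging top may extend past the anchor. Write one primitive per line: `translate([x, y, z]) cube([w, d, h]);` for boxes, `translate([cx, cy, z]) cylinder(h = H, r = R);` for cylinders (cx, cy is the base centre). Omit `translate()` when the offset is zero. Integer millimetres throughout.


translate([218, 549, 0]) cylinder(h = 11, r = 93);
translate([218, 549, 11]) cylinder(h = 192, r = 35);
translate([218, 549, 203]) cylinder(h = 11, r = 93);


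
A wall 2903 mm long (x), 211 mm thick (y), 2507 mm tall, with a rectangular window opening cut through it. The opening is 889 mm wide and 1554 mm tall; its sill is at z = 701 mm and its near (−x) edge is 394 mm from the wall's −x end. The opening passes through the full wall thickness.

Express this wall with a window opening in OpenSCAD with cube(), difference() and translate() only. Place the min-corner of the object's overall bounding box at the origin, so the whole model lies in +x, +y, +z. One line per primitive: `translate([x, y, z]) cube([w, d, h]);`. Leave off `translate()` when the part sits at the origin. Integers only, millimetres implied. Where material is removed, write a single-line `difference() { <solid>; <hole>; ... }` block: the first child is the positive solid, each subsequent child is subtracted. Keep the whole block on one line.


difference() { cube([2903, 211, 2507]); translate([394, 0, 701]) cube([889, 211, 1554]); }


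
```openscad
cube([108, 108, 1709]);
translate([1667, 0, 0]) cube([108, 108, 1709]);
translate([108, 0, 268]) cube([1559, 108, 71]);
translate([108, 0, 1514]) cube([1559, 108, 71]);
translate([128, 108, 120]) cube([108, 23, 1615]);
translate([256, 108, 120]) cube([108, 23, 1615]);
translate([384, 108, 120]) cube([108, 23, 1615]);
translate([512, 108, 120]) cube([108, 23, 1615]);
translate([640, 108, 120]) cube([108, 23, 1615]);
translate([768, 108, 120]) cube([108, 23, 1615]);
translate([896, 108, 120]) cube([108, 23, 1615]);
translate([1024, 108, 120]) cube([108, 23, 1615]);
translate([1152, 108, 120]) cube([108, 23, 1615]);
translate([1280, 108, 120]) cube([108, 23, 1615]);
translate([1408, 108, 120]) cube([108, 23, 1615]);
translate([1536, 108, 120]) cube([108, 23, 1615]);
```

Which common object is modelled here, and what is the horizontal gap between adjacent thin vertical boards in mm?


A fence section. The picket gap is 20 mm.

Two posts, two rails, 12 pickets — a fence section. Span 1559 mm holds 12 pickets of 108 mm with 13 equal gaps: ⌊(1559 − 12·108) / 13⌋ = 20 mm.


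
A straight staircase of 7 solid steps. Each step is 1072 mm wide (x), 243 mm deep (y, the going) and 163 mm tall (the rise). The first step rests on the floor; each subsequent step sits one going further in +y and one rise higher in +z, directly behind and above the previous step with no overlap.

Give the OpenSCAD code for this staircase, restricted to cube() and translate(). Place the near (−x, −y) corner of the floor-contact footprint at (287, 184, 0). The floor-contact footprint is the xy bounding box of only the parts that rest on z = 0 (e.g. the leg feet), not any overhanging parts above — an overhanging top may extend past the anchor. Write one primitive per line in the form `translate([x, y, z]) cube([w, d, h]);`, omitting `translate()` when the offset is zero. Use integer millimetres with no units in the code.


translate([287, 184, 0]) cube([1072, 243, 163]);
translate([287, 427, 163]) cube([1072, 243, 163]);
translate([287, 670, 326]) cube([1072, 243, 163]);
translate([287, 913, 489]) cube([1072, 243, 163]);
translate([287, 1156, 652]) cube([1072, 243, 163]);
translate([287, 1399, 815]) cube([1072, 243, 163]);
translate([287, 1642, 978]) cube([1072, 243, 163]);


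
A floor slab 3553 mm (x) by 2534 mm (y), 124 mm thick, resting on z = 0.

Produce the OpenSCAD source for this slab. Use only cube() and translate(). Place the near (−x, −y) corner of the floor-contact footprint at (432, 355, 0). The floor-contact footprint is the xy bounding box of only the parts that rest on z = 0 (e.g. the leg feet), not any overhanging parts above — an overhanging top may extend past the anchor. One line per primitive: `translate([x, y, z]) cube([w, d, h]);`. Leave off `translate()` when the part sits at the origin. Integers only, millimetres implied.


translate([432, 355, 0]) cube([3553, 2534, 124]);


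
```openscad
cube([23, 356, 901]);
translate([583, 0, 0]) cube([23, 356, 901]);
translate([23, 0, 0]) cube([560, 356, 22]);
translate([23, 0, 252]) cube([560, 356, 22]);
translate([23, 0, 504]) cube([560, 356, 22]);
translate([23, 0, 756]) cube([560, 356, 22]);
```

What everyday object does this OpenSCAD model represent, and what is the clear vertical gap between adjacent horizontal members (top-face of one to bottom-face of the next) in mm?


A bookshelf. The clear shelf gap is 230 mm.

Two tall side panels with 4 horizontal boards between them — a bookshelf. The first two shelf undersides are at z = 0 and z = 252; with shelf thickness 22, the clear gap is 252 − 0 − 22 = 230 mm.


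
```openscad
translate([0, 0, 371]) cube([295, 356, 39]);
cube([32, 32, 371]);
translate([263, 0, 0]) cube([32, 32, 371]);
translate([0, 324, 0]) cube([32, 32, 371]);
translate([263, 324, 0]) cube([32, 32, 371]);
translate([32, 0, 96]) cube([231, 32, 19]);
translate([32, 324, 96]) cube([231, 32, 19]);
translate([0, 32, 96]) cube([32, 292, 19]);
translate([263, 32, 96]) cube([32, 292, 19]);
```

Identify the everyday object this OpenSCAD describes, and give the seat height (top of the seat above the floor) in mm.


A stool. The seat height is 410 mm.

A 295×356×39 slab at z = 371 on four corner posts — a stool. The seat top is 371 + 39 = 410 mm.


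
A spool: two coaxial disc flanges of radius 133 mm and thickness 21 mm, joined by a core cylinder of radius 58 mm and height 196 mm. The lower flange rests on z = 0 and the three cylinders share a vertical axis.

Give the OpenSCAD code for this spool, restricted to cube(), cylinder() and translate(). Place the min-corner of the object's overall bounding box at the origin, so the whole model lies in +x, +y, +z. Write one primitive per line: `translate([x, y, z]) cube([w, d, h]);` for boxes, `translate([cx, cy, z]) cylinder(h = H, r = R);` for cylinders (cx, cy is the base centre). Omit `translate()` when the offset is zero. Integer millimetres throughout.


translate([133, 133, 0]) cylinder(h = 21, r = 133);
translate([133, 133, 21]) cylinder(h = 196, r = 58);
translate([133, 133, 217]) cylinder(h = 21, r = 133);


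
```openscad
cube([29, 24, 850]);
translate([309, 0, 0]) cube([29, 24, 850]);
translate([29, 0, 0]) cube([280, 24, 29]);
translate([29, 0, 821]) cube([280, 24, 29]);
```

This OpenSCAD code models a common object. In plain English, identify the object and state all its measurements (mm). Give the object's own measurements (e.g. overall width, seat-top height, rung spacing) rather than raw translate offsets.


A rectangular picture frame lying in the x–z plane (depth along y). The opening is 280 mm wide (x) by 792 mm tall (z), surrounded by a border 29 mm wide on all four sides. The frame is 24 mm deep and is made of two full-height vertical stiles with two horizontal rails fitted between them.


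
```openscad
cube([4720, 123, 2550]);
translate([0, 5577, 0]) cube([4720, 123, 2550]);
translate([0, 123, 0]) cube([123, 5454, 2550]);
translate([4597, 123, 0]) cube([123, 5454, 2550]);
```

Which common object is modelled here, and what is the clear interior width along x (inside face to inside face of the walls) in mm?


A house (or room) frame. The interior width is 4474 mm.

Four 2550 mm walls enclosing a rectangle with no floor or roof — a room or house frame. Outside width is 4720 mm and wall thickness is 123 mm, so the interior width is 4720 − 2 × 123 = 4474 mm.


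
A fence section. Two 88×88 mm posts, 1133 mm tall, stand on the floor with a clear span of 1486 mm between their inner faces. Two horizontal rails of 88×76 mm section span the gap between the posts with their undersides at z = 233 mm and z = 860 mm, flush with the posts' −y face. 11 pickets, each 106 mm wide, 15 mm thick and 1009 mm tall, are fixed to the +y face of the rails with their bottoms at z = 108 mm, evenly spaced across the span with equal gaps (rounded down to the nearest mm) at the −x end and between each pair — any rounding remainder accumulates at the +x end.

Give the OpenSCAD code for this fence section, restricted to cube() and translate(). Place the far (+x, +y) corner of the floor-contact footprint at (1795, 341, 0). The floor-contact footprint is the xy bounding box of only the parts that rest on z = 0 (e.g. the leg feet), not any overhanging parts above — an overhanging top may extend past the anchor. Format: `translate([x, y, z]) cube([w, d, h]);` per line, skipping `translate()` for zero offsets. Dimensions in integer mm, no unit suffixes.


translate([133, 253, 0]) cube([88, 88, 1133]);
translate([1707, 253, 0]) cube([88, 88, 1133]);
translate([221, 253, 233]) cube([1486, 88, 76]);
translate([221, 253, 860]) cube([1486, 88, 76]);
translate([247, 341, 108]) cube([106, 15, 1009]);
translate([379, 341, 108]) cube([106, 15, 1009]);
translate([511, 341, 108]) cube([106, 15, 1009]);
translate([643, 341, 108]) cube([106, 15, 1009]);
translate([775, 341, 108]) cube([106, 15, 1009]);
translate([907, 341, 108]) cube([106, 15, 1009]);
translate([1039, 341, 108]) cube([106, 15, 1009]);
translate([1171, 341, 108]) cube([106, 15, 1009]);
translate([1303, 341, 108]) cube([106, 15, 1009]);
translate([1435, 341, 108]) cube([106, 15, 1009]);
translate([1567, 341, 108]) cube([106, 15, 1009]);


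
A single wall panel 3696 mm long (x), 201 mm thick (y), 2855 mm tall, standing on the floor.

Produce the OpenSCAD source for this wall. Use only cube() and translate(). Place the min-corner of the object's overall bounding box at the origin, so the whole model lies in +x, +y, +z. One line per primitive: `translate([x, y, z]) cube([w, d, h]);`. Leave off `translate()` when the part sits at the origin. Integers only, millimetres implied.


cube([3696, 201, 2855]);


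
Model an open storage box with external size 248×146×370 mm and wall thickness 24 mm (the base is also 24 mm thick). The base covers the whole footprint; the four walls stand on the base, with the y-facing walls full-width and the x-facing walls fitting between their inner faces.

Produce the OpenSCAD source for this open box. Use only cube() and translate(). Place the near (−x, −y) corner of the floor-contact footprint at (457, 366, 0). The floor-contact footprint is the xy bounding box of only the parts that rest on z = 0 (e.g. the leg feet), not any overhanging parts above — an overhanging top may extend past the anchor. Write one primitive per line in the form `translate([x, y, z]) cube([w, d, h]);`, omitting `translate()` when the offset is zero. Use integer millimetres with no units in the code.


translate([457, 366, 0]) cube([248, 146, 24]);
translate([457, 366, 24]) cube([248, 24, 346]);
translate([457, 488, 24]) cube([248, 24, 346]);
translate([457, 390, 24]) cube([24, 98, 346]);
translate([681, 390, 24]) cube([24, 98, 346]);


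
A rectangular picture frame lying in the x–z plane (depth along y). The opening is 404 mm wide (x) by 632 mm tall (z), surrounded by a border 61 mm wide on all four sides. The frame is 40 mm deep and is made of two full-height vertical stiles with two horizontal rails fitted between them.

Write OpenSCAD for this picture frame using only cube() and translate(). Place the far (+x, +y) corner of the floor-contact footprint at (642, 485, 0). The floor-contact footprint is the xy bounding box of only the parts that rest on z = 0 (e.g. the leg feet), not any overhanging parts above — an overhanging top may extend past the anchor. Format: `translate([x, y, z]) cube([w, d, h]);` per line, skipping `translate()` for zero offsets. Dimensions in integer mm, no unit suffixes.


translate([116, 445, 0]) cube([61, 40, 754]);
translate([581, 445, 0]) cube([61, 40, 754]);
translate([177, 445, 0]) cube([404, 40, 61]);
translate([177, 445, 693]) cube([404, 40, 61]);


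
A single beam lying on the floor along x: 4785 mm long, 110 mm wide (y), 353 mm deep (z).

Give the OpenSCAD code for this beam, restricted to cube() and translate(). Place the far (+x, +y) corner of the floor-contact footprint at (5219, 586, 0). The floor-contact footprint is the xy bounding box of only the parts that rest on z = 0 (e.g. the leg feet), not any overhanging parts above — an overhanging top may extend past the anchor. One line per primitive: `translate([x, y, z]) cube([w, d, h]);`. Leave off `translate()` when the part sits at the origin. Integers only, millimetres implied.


translate([434, 476, 0]) cube([4785, 110, 353]);


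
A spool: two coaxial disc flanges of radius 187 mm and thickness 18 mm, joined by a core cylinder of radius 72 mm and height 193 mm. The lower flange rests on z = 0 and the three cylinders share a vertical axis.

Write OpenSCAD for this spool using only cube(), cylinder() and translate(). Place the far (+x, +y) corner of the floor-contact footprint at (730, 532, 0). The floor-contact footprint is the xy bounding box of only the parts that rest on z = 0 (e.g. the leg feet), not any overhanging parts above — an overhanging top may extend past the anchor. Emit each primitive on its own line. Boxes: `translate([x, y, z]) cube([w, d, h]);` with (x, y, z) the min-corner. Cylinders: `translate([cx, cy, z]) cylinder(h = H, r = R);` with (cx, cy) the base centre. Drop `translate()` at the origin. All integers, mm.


translate([543, 345, 0]) cylinder(h = 18, r = 187);
translate([543, 345, 18]) cylinder(h = 193, r = 72);
translate([543, 345, 211]) cylinder(h = 18, r = 187);


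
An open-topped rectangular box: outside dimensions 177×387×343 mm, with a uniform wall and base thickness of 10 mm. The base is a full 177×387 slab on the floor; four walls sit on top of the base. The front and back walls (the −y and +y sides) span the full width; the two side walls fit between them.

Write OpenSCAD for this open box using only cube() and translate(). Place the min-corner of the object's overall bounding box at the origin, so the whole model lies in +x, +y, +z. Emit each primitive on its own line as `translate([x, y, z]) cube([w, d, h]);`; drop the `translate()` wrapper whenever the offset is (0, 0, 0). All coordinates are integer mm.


cube([177, 387, 10]);
translate([0, 0, 10]) cube([177, 10, 333]);
translate([0, 377, 10]) cube([177, 10, 333]);
translate([0, 10, 10]) cube([10, 367, 333]);
translate([167, 10, 10]) cube([10, 367, 333]);


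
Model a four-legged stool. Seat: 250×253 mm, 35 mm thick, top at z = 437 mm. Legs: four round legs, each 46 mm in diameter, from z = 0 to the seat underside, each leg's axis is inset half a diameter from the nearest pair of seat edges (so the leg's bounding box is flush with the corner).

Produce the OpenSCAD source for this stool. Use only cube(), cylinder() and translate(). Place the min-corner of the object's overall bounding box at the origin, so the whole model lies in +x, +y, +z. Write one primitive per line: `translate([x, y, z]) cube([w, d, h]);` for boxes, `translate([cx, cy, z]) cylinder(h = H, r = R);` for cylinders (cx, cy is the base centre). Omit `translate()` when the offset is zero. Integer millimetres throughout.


// leg_h = 437 - 35 = 402
translate([0, 0, 402]) cube([250, 253, 35]);
translate([23, 23, 0]) cylinder(h = 402, r = 23);
translate([227, 23, 0]) cylinder(h = 402, r = 23);
translate([23, 230, 0]) cylinder(h = 402, r = 23);
translate([227, 230, 0]) cylinder(h = 402, r = 23);


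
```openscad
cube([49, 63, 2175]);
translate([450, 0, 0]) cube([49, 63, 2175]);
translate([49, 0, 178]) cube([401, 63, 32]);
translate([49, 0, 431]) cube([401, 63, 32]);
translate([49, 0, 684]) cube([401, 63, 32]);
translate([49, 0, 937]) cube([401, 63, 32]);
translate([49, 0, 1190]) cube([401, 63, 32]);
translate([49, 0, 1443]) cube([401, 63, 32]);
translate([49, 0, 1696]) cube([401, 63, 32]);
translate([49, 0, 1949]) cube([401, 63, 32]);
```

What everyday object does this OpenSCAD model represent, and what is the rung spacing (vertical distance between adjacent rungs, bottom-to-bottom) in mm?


A ladder. The rung spacing is 253 mm.

Two tall 49×63 posts with 8 short bars between them — a ladder. Adjacent rungs sit at z = 178 and z = 431, so the spacing is 431 − 178 = 253 mm.


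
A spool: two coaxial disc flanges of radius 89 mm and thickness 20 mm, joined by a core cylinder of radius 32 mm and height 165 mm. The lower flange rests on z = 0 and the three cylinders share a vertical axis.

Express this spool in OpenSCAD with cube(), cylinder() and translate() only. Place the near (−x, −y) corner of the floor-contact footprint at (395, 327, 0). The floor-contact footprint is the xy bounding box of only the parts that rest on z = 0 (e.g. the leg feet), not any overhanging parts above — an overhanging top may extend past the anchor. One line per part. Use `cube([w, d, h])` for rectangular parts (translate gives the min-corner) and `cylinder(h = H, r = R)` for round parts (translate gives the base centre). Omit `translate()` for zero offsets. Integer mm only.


translate([484, 416, 0]) cylinder(h = 20, r = 89);
translate([484, 416, 20]) cylinder(h = 165, r = 32);
translate([484, 416, 185]) cylinder(h = 20, r = 89);


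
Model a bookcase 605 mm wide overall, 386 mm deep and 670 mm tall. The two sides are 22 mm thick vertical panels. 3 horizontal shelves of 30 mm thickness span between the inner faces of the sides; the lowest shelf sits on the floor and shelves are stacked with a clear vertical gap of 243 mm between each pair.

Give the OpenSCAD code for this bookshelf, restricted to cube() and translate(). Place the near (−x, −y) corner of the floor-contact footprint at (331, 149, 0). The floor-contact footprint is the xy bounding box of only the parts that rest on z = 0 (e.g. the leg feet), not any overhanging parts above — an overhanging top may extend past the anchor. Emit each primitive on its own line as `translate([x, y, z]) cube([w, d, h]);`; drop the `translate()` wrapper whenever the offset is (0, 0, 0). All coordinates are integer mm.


translate([331, 149, 0]) cube([22, 386, 670]);
translate([914, 149, 0]) cube([22, 386, 670]);
translate([353, 149, 0]) cube([561, 386, 30]);
translate([353, 149, 273]) cube([561, 386, 30]);
translate([353, 149, 546]) cube([561, 386, 30]);


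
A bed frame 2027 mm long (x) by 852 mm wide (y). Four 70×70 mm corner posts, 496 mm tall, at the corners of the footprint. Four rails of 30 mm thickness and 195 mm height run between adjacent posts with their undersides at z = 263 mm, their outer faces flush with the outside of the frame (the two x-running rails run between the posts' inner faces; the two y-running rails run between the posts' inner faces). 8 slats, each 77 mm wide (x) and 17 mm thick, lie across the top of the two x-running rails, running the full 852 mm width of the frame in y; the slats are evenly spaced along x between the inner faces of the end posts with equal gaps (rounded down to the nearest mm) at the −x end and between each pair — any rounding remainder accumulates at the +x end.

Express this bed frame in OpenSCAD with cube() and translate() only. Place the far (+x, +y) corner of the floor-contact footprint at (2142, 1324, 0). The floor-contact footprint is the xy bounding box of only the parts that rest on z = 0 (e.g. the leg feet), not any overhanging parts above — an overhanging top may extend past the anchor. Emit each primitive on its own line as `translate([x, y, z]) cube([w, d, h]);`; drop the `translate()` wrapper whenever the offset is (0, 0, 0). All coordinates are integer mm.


// slat z = rail_z + rail_h = 263 + 195 = 458
// slat gap = ⌊(1887 − 8·77) / 9⌋ = 141
translate([115, 472, 0]) cube([70, 70, 496]);
translate([115, 1254, 0]) cube([70, 70, 496]);
translate([2072, 472, 0]) cube([70, 70, 496]);
translate([2072, 1254, 0]) cube([70, 70, 496]);
translate([185, 472, 263]) cube([1887, 30, 195]);
translate([185, 1294, 263]) cube([1887, 30, 195]);
translate([115, 542, 263]) cube([30, 712, 195]);
translate([2112, 542, 263]) cube([30, 712, 195]);
translate([326, 472, 458]) cube([77, 852, 17]);
translate([544, 472, 458]) cube([77, 852, 17]);
translate([762, 472, 458]) cube([77, 852, 17]);
translate([980, 472, 458]) cube([77, 852, 17]);
translate([1198, 472, 458]) cube([77, 852, 17]);
translate([1416, 472, 458]) cube([77, 852, 17]);
translate([1634, 472, 458]) cube([77, 852, 17]);
translate([1852, 472, 458]) cube([77, 852, 17]);
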